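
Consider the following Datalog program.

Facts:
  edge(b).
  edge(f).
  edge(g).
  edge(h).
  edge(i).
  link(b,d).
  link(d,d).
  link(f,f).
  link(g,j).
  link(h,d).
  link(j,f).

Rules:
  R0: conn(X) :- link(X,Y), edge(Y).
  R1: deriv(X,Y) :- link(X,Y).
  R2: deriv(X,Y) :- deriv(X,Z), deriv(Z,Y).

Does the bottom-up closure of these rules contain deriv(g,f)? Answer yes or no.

yes

round 1: derive deriv(b,d) via R1 from link(b,d)
round 1: derive deriv(d,d) via R1 from link(d,d)
round 1: derive deriv(f,f) via R1 from link(f,f)
round 1: derive deriv(g,j) via R1 from link(g,j)
round 1: derive deriv(h,d) via R1 from link(h,d)
round 1: derive deriv(j,f) via R1 from link(j,f)
round 2: derive deriv(g,f) via R2 from deriv(g,j), deriv(j,f)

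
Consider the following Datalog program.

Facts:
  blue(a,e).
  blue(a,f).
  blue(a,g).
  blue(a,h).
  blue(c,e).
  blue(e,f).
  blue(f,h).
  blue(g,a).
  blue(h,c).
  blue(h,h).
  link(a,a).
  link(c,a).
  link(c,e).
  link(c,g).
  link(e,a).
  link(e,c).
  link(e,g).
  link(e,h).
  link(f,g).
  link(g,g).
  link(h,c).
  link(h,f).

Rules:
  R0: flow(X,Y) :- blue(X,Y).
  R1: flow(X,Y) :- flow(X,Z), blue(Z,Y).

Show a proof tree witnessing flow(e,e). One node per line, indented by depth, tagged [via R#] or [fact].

round 1: derive flow(a,e) via R0 from blue(a,e)
round 1: derive flow(a,f) via R0 from blue(a,f)
round 1: derive flow(a,g) via R0 from blue(a,g)
round 1: derive flow(a,h) via R0 from blue(a,h)
round 1: derive flow(c,e) via R0 from blue(c,e)
round 1: derive flow(e,f) via R0 from blue(e,f)
round 1: derive flow(f,h) via R0 from blue(f,h)
round 1: derive flow(g,a) via R0 from blue(g,a)
round 1: derive flow(h,c) via R0 from blue(h,c)
round 1: derive flow(h,h) via R0 from blue(h,h)
round 2: derive flow(a,a) via R1 from flow(a,g), blue(g,a)
round 2: derive flow(a,c) via R1 from flow(a,h), blue(h,c)
round 2: derive flow(c,f) via R1 from flow(c,e), blue(e,f)
round 2: derive flow(e,h) via R1 from flow(e,f), blue(f,h)
round 2: derive flow(f,c) via R1 from flow(f,h), blue(h,c)
round 2: derive flow(g,e) via R1 from flow(g,a), blue(a,e)
round 2: derive flow(g,f) via R1 from flow(g,a), blue(a,f)
round 2: derive flow(g,g) via R1 from flow(g,a), blue(a,g)
round 2: derive flow(g,h) via R1 from flow(g,a), blue(a,h)
round 2: derive flow(h,e) via R1 from flow(h,c), blue(c,e)
round 3: derive flow(c,h) via R1 from flow(c,f), blue(f,h)
round 3: derive flow(e,c) via R1 from flow(e,h), blue(h,c)
round 3: derive flow(f,e) via R1 from flow(f,c), blue(c,e)
round 3: derive flow(g,c) via R1 from flow(g,h), blue(h,c)
round 3: derive flow(h,f) via R1 from flow(h,e), blue(e,f)
round 4: derive flow(c,c) via R1 from flow(c,h), blue(h,c)
round 4: derive flow(e,e) via R1 from flow(e,c), blue(c,e)
round 4: derive flow(f,f) via R1 from flow(f,e), blue(e,f)

flow(e,e)  [via R1]
  flow(e,c)  [via R1]
    flow(e,h)  [via R1]
      flow(e,f)  [via R0]
        blue(e,f)  [fact]
      blue(f,h)  [fact]
    blue(h,c)  [fact]
  blue(c,e)  [fact]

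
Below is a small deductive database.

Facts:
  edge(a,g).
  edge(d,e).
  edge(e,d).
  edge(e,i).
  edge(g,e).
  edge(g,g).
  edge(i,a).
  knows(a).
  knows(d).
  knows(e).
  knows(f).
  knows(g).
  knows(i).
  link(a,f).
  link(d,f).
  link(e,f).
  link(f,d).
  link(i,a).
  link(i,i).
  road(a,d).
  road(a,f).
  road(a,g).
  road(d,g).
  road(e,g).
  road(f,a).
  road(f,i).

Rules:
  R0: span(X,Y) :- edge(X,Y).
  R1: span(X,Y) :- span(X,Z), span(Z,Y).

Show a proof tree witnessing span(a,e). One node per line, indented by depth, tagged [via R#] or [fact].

span(a,e)  [via R1]
  span(a,g)  [via R0]
    edge(a,g)  [fact]
  span(g,e)  [via R0]
    edge(g,e)  [fact]

round 1: derive span(a,g) via R0 from edge(a,g)
round 1: derive span(d,e) via R0 from edge(d,e)
round 1: derive span(e,d) via R0 from edge(e,d)
round 1: derive span(e,i) via R0 from edge(e,i)
round 1: derive span(g,e) via R0 from edge(g,e)
round 1: derive span(g,g) via R0 from edge(g,g)
round 1: derive span(i,a) via R0 from edge(i,a)
round 2: derive span(a,e) via R1 from span(a,g), span(g,e)
round 2: derive span(d,d) via R1 from span(d,e), span(e,d)
round 2: derive span(d,i) via R1 from span(d,e), span(e,i)
round 2: derive span(e,a) via R1 from span(e,i), span(i,a)
round 2: derive span(e,e) via R1 from span(e,d), span(d,e)
round 2: derive span(g,d) via R1 from span(g,e), span(e,d)
round 2: derive span(g,i) via R1 from span(g,e), span(e,i)
round 2: derive span(i,g) via R1 from span(i,a), span(a,g)
round 3: derive span(a,a) via R1 from span(a,e), span(e,a)
round 3: derive span(a,d) via R1 from span(a,e), span(e,d)
round 3: derive span(a,i) via R1 from span(a,e), span(e,i)
round 3: derive span(d,a) via R1 from span(d,e), span(e,a)
round 3: derive span(d,g) via R1 from span(d,i), span(i,g)
round 3: derive span(e,g) via R1 from span(e,a), span(a,g)
round 3: derive span(g,a) via R1 from span(g,e), span(e,a)
round 3: derive span(i,d) via R1 from span(i,g), span(g,d)
round 3: derive span(i,e) via R1 from span(i,a), span(a,e)
round 3: derive span(i,i) via R1 from span(i,g), span(g,i)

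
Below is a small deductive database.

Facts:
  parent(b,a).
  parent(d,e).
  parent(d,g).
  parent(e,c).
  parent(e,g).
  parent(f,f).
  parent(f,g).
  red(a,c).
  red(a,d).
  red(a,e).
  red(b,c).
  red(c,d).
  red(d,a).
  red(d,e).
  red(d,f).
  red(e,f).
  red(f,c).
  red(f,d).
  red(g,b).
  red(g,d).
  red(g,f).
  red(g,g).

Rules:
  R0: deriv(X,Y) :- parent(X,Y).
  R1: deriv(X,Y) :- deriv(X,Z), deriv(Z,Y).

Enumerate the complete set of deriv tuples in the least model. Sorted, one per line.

round 1: derive deriv(b,a) via R0 from parent(b,a)
round 1: derive deriv(d,e) via R0 from parent(d,e)
round 1: derive deriv(d,g) via R0 from parent(d,g)
round 1: derive deriv(e,c) via R0 from parent(e,c)
round 1: derive deriv(e,g) via R0 from parent(e,g)
round 1: derive deriv(f,f) via R0 from parent(f,f)
round 1: derive deriv(f,g) via R0 from parent(f,g)
round 2: derive deriv(d,c) via R1 from deriv(d,e), deriv(e,c)

deriv(b,a)
deriv(d,c)
deriv(d,e)
deriv(d,g)
deriv(e,c)
deriv(e,g)
deriv(f,f)
deriv(f,g)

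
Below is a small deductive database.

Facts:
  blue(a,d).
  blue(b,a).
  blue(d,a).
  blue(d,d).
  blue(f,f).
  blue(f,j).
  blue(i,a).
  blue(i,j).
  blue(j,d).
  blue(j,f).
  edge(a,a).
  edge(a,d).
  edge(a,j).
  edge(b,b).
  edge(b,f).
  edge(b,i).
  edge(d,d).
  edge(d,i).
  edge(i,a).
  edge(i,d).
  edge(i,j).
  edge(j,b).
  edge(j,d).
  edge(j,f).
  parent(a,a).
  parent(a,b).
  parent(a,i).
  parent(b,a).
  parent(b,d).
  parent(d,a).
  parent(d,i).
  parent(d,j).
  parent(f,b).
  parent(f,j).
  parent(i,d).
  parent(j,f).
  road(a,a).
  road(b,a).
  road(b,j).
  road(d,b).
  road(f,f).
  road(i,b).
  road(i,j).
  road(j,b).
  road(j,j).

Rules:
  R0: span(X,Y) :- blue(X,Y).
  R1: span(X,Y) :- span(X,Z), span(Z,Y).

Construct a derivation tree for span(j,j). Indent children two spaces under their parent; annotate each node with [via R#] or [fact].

span(j,j)  [via R1]
  span(j,f)  [via R0]
    blue(j,f)  [fact]
  span(f,j)  [via R0]
    blue(f,j)  [fact]

round 1: derive span(a,d) via R0 from blue(a,d)
round 1: derive span(b,a) via R0 from blue(b,a)
round 1: derive span(d,a) via R0 from blue(d,a)
round 1: derive span(d,d) via R0 from blue(d,d)
round 1: derive span(f,f) via R0 from blue(f,f)
round 1: derive span(f,j) via R0 from blue(f,j)
round 1: derive span(i,a) via R0 from blue(i,a)
round 1: derive span(i,j) via R0 from blue(i,j)
round 1: derive span(j,d) via R0 from blue(j,d)
round 1: derive span(j,f) via R0 from blue(j,f)
round 2: derive span(a,a) via R1 from span(a,d), span(d,a)
round 2: derive span(b,d) via R1 from span(b,a), span(a,d)
round 2: derive span(f,d) via R1 from span(f,j), span(j,d)
round 2: derive span(i,d) via R1 from span(i,a), span(a,d)
round 2: derive span(i,f) via R1 from span(i,j), span(j,f)
round 2: derive span(j,a) via R1 from span(j,d), span(d,a)
round 2: derive span(j,j) via R1 from span(j,f), span(f,j)
round 3: derive span(f,a) via R1 from span(f,d), span(d,a)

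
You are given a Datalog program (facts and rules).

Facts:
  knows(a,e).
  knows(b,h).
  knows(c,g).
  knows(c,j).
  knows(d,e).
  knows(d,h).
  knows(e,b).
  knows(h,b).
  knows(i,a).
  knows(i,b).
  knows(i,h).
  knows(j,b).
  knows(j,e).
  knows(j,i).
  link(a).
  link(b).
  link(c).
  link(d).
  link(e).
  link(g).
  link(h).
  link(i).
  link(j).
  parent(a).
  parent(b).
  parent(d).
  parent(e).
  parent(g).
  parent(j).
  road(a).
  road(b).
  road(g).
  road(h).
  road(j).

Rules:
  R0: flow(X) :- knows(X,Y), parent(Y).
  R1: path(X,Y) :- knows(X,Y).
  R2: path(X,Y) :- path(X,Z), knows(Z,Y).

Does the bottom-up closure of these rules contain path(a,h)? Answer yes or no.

round 1: derive path(a,e) via R1 from knows(a,e)
round 1: derive path(b,h) via R1 from knows(b,h)
round 1: derive path(c,g) via R1 from knows(c,g)
round 1: derive path(c,j) via R1 from knows(c,j)
round 1: derive path(d,e) via R1 from knows(d,e)
round 1: derive path(d,h) via R1 from knows(d,h)
round 1: derive path(e,b) via R1 from knows(e,b)
round 1: derive path(h,b) via R1 from knows(h,b)
round 1: derive path(i,a) via R1 from knows(i,a)
round 1: derive path(i,b) via R1 from knows(i,b)
round 1: derive path(i,h) via R1 from knows(i,h)
round 1: derive path(j,b) via R1 from knows(j,b)
round 1: derive path(j,e) via R1 from knows(j,e)
round 1: derive path(j,i) via R1 from knows(j,i)
round 2: derive path(a,b) via R2 from path(a,e), knows(e,b)
round 2: derive path(b,b) via R2 from path(b,h), knows(h,b)
round 2: derive path(c,b) via R2 from path(c,j), knows(j,b)
round 2: derive path(c,e) via R2 from path(c,j), knows(j,e)
round 2: derive path(c,i) via R2 from path(c,j), knows(j,i)
round 2: derive path(d,b) via R2 from path(d,e), knows(e,b)
round 2: derive path(e,h) via R2 from path(e,b), knows(b,h)
round 2: derive path(h,h) via R2 from path(h,b), knows(b,h)
round 2: derive path(i,e) via R2 from path(i,a), knows(a,e)
round 2: derive path(j,a) via R2 from path(j,i), knows(i,a)
round 2: derive path(j,h) via R2 from path(j,b), knows(b,h)
round 3: derive path(a,h) via R2 from path(a,b), knows(b,h)
round 3: derive path(c,a) via R2 from path(c,i), knows(i,a)
round 3: derive path(c,h) via R2 from path(c,b), knows(b,h)

yes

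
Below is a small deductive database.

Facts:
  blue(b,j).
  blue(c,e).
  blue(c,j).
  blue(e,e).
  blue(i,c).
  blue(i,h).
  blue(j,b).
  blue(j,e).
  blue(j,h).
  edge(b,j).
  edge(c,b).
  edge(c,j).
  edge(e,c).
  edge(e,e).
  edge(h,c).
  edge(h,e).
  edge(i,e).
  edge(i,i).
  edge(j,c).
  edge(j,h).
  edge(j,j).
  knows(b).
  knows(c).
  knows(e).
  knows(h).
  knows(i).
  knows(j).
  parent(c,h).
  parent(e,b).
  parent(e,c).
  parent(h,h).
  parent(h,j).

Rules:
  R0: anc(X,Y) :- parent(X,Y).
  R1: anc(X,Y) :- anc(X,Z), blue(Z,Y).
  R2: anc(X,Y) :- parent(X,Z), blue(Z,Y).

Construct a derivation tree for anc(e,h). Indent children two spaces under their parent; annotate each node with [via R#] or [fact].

round 1: derive anc(c,h) via R0 from parent(c,h)
round 1: derive anc(e,b) via R0 from parent(e,b)
round 1: derive anc(e,c) via R0 from parent(e,c)
round 1: derive anc(h,h) via R0 from parent(h,h)
round 1: derive anc(h,j) via R0 from parent(h,j)
round 1: derive anc(e,e) via R2 from parent(e,c), blue(c,e)
round 1: derive anc(e,j) via R2 from parent(e,b), blue(b,j)
round 1: derive anc(h,b) via R2 from parent(h,j), blue(j,b)
round 1: derive anc(h,e) via R2 from parent(h,j), blue(j,e)
round 2: derive anc(e,h) via R1 from anc(e,j), blue(j,h)

anc(e,h)  [via R1]
  anc(e,j)  [via R2]
    parent(e,b)  [fact]
    blue(b,j)  [fact]
  blue(j,h)  [fact]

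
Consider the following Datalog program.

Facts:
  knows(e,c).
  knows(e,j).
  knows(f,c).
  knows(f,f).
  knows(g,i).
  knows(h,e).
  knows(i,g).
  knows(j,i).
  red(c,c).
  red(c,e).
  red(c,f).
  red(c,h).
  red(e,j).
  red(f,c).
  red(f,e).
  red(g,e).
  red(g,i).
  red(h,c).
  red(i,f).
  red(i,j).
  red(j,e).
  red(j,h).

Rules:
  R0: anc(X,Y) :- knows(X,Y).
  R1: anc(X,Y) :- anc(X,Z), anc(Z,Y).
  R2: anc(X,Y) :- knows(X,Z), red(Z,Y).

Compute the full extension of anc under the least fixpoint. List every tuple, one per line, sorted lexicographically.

round 1: derive anc(e,c) via R0 from knows(e,c)
round 1: derive anc(e,j) via R0 from knows(e,j)
round 1: derive anc(f,c) via R0 from knows(f,c)
round 1: derive anc(f,f) via R0 from knows(f,f)
round 1: derive anc(g,i) via R0 from knows(g,i)
round 1: derive anc(h,e) via R0 from knows(h,e)
round 1: derive anc(i,g) via R0 from knows(i,g)
round 1: derive anc(j,i) via R0 from knows(j,i)
round 1: derive anc(e,e) via R2 from knows(e,c), red(c,e)
round 1: derive anc(e,f) via R2 from knows(e,c), red(c,f)
round 1: derive anc(e,h) via R2 from knows(e,c), red(c,h)
round 1: derive anc(f,e) via R2 from knows(f,c), red(c,e)
round 1: derive anc(f,h) via R2 from knows(f,c), red(c,h)
round 1: derive anc(g,f) via R2 from knows(g,i), red(i,f)
round 1: derive anc(g,j) via R2 from knows(g,i), red(i,j)
round 1: derive anc(h,j) via R2 from knows(h,e), red(e,j)
round 1: derive anc(i,e) via R2 from knows(i,g), red(g,e)
round 1: derive anc(i,i) via R2 from knows(i,g), red(g,i)
round 1: derive anc(j,f) via R2 from knows(j,i), red(i,f)
round 1: derive anc(j,j) via R2 from knows(j,i), red(i,j)
round 2: derive anc(e,i) via R1 from anc(e,j), anc(j,i)
round 2: derive anc(f,j) via R1 from anc(f,e), anc(e,j)
round 2: derive anc(g,c) via R1 from anc(g,f), anc(f,c)
round 2: derive anc(g,e) via R1 from anc(g,f), anc(f,e)
round 2: derive anc(g,g) via R1 from anc(g,i), anc(i,g)
round 2: derive anc(g,h) via R1 from anc(g,f), anc(f,h)
round 2: derive anc(h,c) via R1 from anc(h,e), anc(e,c)
round 2: derive anc(h,f) via R1 from anc(h,e), anc(e,f)
round 2: derive anc(h,h) via R1 from anc(h,e), anc(e,h)
round 2: derive anc(h,i) via R1 from anc(h,j), anc(j,i)
round 2: derive anc(i,c) via R1 from anc(i,e), anc(e,c)
round 2: derive anc(i,f) via R1 from anc(i,e), anc(e,f)
round 2: derive anc(i,h) via R1 from anc(i,e), anc(e,h)
round 2: derive anc(i,j) via R1 from anc(i,e), anc(e,j)
round 2: derive anc(j,c) via R1 from anc(j,f), anc(f,c)
round 2: derive anc(j,e) via R1 from anc(j,f), anc(f,e)
round 2: derive anc(j,g) via R1 from anc(j,i), anc(i,g)
round 2: derive anc(j,h) via R1 from anc(j,f), anc(f,h)
round 3: derive anc(e,g) via R1 from anc(e,i), anc(i,g)
round 3: derive anc(f,g) via R1 from anc(f,j), anc(j,g)
round 3: derive anc(f,i) via R1 from anc(f,e), anc(e,i)
round 3: derive anc(h,g) via R1 from anc(h,i), anc(i,g)

anc(e,c)
anc(e,e)
anc(e,f)
anc(e,g)
anc(e,h)
anc(e,i)
anc(e,j)
anc(f,c)
anc(f,e)
anc(f,f)
anc(f,g)
anc(f,h)
anc(f,i)
anc(f,j)
anc(g,c)
anc(g,e)
anc(g,f)
anc(g,g)
anc(g,h)
anc(g,i)
anc(g,j)
anc(h,c)
anc(h,e)
anc(h,f)
anc(h,g)
anc(h,h)
anc(h,i)
anc(h,j)
anc(i,c)
anc(i,e)
anc(i,f)
anc(i,g)
anc(i,h)
anc(i,i)
anc(i,j)
anc(j,c)
anc(j,e)
anc(j,f)
anc(j,g)
anc(j,h)
anc(j,i)
anc(j,j)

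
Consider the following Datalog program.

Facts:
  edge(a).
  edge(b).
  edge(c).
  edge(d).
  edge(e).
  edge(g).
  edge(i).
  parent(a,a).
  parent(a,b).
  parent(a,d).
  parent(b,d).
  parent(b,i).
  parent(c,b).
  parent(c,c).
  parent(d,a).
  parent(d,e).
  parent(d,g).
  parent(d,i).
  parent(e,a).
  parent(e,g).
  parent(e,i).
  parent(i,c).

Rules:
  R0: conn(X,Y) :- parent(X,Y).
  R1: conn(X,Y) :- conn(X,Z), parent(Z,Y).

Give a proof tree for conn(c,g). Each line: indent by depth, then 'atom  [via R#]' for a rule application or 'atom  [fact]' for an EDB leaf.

conn(c,g)  [via R1]
  conn(c,d)  [via R1]
    conn(c,b)  [via R0]
      parent(c,b)  [fact]
    parent(b,d)  [fact]
  parent(d,g)  [fact]

round 1: derive conn(a,a) via R0 from parent(a,a)
round 1: derive conn(a,b) via R0 from parent(a,b)
round 1: derive conn(a,d) via R0 from parent(a,d)
round 1: derive conn(b,d) via R0 from parent(b,d)
round 1: derive conn(b,i) via R0 from parent(b,i)
round 1: derive conn(c,b) via R0 from parent(c,b)
round 1: derive conn(c,c) via R0 from parent(c,c)
round 1: derive conn(d,a) via R0 from parent(d,a)
round 1: derive conn(d,e) via R0 from parent(d,e)
round 1: derive conn(d,g) via R0 from parent(d,g)
round 1: derive conn(d,i) via R0 from parent(d,i)
round 1: derive conn(e,a) via R0 from parent(e,a)
round 1: derive conn(e,g) via R0 from parent(e,g)
round 1: derive conn(e,i) via R0 from parent(e,i)
round 1: derive conn(i,c) via R0 from parent(i,c)
round 2: derive conn(a,e) via R1 from conn(a,d), parent(d,e)
round 2: derive conn(a,g) via R1 from conn(a,d), parent(d,g)
round 2: derive conn(a,i) via R1 from conn(a,b), parent(b,i)
round 2: derive conn(b,a) via R1 from conn(b,d), parent(d,a)
round 2: derive conn(b,c) via R1 from conn(b,i), parent(i,c)
round 2: derive conn(b,e) via R1 from conn(b,d), parent(d,e)
round 2: derive conn(b,g) via R1 from conn(b,d), parent(d,g)
round 2: derive conn(c,d) via R1 from conn(c,b), parent(b,d)
round 2: derive conn(c,i) via R1 from conn(c,b), parent(b,i)
round 2: derive conn(d,b) via R1 from conn(d,a), parent(a,b)
round 2: derive conn(d,c) via R1 from conn(d,i), parent(i,c)
round 2: derive conn(d,d) via R1 from conn(d,a), parent(a,d)
round 2: derive conn(e,b) via R1 from conn(e,a), parent(a,b)
round 2: derive conn(e,c) via R1 from conn(e,i), parent(i,c)
round 2: derive conn(e,d) via R1 from conn(e,a), parent(a,d)
round 2: derive conn(i,b) via R1 from conn(i,c), parent(c,b)
round 3: derive conn(a,c) via R1 from conn(a,i), parent(i,c)
round 3: derive conn(b,b) via R1 from conn(b,a), parent(a,b)
round 3: derive conn(c,a) via R1 from conn(c,d), parent(d,a)
round 3: derive conn(c,e) via R1 from conn(c,d), parent(d,e)
round 3: derive conn(c,g) via R1 from conn(c,d), parent(d,g)
round 3: derive conn(e,e) via R1 from conn(e,d), parent(d,e)
round 3: derive conn(i,d) via R1 from conn(i,b), parent(b,d)
round 3: derive conn(i,i) via R1 from conn(i,b), parent(b,i)
round 4: derive conn(i,a) via R1 from conn(i,d), parent(d,a)
round 4: derive conn(i,e) via R1 from conn(i,d), parent(d,e)
round 4: derive conn(i,g) via R1 from conn(i,d), parent(d,g)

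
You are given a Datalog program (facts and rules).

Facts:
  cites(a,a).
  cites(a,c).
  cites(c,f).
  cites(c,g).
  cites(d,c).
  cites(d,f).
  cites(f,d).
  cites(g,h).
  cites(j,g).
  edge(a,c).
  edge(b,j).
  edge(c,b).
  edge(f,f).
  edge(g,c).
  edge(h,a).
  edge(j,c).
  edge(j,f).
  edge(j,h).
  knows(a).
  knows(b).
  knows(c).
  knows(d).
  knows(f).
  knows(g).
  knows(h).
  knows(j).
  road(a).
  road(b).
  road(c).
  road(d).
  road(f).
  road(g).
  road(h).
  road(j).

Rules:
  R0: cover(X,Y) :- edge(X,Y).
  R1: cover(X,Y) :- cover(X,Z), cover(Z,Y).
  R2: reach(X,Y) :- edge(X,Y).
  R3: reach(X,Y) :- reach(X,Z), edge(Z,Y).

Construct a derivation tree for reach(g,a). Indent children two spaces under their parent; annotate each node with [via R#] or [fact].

reach(g,a)  [via R3]
  reach(g,h)  [via R3]
    reach(g,j)  [via R3]
      reach(g,b)  [via R3]
        reach(g,c)  [via R2]
          edge(g,c)  [fact]
        edge(c,b)  [fact]
      edge(b,j)  [fact]
    edge(j,h)  [fact]
  edge(h,a)  [fact]

round 1: derive reach(a,c) via R2 from edge(a,c)
round 1: derive reach(b,j) via R2 from edge(b,j)
round 1: derive reach(c,b) via R2 from edge(c,b)
round 1: derive reach(f,f) via R2 from edge(f,f)
round 1: derive reach(g,c) via R2 from edge(g,c)
round 1: derive reach(h,a) via R2 from edge(h,a)
round 1: derive reach(j,c) via R2 from edge(j,c)
round 1: derive reach(j,f) via R2 from edge(j,f)
round 1: derive reach(j,h) via R2 from edge(j,h)
round 2: derive reach(a,b) via R3 from reach(a,c), edge(c,b)
round 2: derive reach(b,c) via R3 from reach(b,j), edge(j,c)
round 2: derive reach(b,f) via R3 from reach(b,j), edge(j,f)
round 2: derive reach(b,h) via R3 from reach(b,j), edge(j,h)
round 2: derive reach(c,j) via R3 from reach(c,b), edge(b,j)
round 2: derive reach(g,b) via R3 from reach(g,c), edge(c,b)
round 2: derive reach(h,c) via R3 from reach(h,a), edge(a,c)
round 2: derive reach(j,a) via R3 from reach(j,h), edge(h,a)
round 2: derive reach(j,b) via R3 from reach(j,c), edge(c,b)
round 3: derive reach(a,j) via R3 from reach(a,b), edge(b,j)
round 3: derive reach(b,a) via R3 from reach(b,h), edge(h,a)
round 3: derive reach(b,b) via R3 from reach(b,c), edge(c,b)
round 3: derive reach(c,c) via R3 from reach(c,j), edge(j,c)
round 3: derive reach(c,f) via R3 from reach(c,j), edge(j,f)
round 3: derive reach(c,h) via R3 from reach(c,j), edge(j,h)
round 3: derive reach(g,j) via R3 from reach(g,b), edge(b,j)
round 3: derive reach(h,b) via R3 from reach(h,c), edge(c,b)
round 3: derive reach(j,j) via R3 from reach(j,b), edge(b,j)
round 4: derive reach(a,f) via R3 from reach(a,j), edge(j,f)
round 4: derive reach(a,h) via R3 from reach(a,j), edge(j,h)
round 4: derive reach(c,a) via R3 from reach(c,h), edge(h,a)
round 4: derive reach(g,f) via R3 from reach(g,j), edge(j,f)
round 4: derive reach(g,h) via R3 from reach(g,j), edge(j,h)
round 4: derive reach(h,j) via R3 from reach(h,b), edge(b,j)
round 5: derive reach(a,a) via R3 from reach(a,h), edge(h,a)
round 5: derive reach(g,a) via R3 from reach(g,h), edge(h,a)
round 5: derive reach(h,f) via R3 from reach(h,j), edge(j,f)
round 5: derive reach(h,h) via R3 from reach(h,j), edge(j,h)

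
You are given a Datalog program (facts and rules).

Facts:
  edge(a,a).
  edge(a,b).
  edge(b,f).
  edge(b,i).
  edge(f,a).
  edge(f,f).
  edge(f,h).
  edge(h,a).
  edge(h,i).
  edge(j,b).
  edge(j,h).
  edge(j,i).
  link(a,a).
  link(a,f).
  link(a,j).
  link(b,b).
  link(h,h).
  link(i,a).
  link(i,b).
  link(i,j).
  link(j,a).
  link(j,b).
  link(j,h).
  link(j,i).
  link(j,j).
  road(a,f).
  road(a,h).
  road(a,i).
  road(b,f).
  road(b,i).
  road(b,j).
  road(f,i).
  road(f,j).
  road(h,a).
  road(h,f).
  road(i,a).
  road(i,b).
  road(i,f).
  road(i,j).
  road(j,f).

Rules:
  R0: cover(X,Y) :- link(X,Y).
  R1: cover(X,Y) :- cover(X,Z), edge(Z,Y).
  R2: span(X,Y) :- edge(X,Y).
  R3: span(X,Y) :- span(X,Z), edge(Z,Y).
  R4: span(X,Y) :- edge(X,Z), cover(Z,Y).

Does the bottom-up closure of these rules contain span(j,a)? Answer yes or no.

yes

round 1: derive cover(a,a) via R0 from link(a,a)
round 1: derive cover(a,f) via R0 from link(a,f)
round 1: derive cover(a,j) via R0 from link(a,j)
round 1: derive cover(b,b) via R0 from link(b,b)
round 1: derive cover(h,h) via R0 from link(h,h)
round 1: derive cover(i,a) via R0 from link(i,a)
round 1: derive cover(i,b) via R0 from link(i,b)
round 1: derive cover(i,j) via R0 from link(i,j)
round 1: derive cover(j,a) via R0 from link(j,a)
round 1: derive cover(j,b) via R0 from link(j,b)
round 1: derive cover(j,h) via R0 from link(j,h)
round 1: derive cover(j,i) via R0 from link(j,i)
round 1: derive cover(j,j) via R0 from link(j,j)
round 1: derive span(a,a) via R2 from edge(a,a)
round 1: derive span(a,b) via R2 from edge(a,b)
round 1: derive span(b,f) via R2 from edge(b,f)
round 1: derive span(b,i) via R2 from edge(b,i)
round 1: derive span(f,a) via R2 from edge(f,a)
round 1: derive span(f,f) via R2 from edge(f,f)
round 1: derive span(f,h) via R2 from edge(f,h)
round 1: derive span(h,a) via R2 from edge(h,a)
round 1: derive span(h,i) via R2 from edge(h,i)
round 1: derive span(j,b) via R2 from edge(j,b)
round 1: derive span(j,h) via R2 from edge(j,h)
round 1: derive span(j,i) via R2 from edge(j,i)
round 2: derive cover(a,b) via R1 from cover(a,a), edge(a,b)
round 2: derive cover(a,h) via R1 from cover(a,f), edge(f,h)
round 2: derive cover(a,i) via R1 from cover(a,j), edge(j,i)
round 2: derive cover(b,f) via R1 from cover(b,b), edge(b,f)
round 2: derive cover(b,i) via R1 from cover(b,b), edge(b,i)
round 2: derive cover(h,a) via R1 from cover(h,h), edge(h,a)
round 2: derive cover(h,i) via R1 from cover(h,h), edge(h,i)
round 2: derive cover(i,f) via R1 from cover(i,b), edge(b,f)
round 2: derive cover(i,h) via R1 from cover(i,j), edge(j,h)
round 2: derive cover(i,i) via R1 from cover(i,b), edge(b,i)
round 2: derive cover(j,f) via R1 from cover(j,b), edge(b,f)
round 2: derive span(a,f) via R3 from span(a,b), edge(b,f)
round 2: derive span(a,i) via R3 from span(a,b), edge(b,i)
round 2: derive span(b,a) via R3 from span(b,f), edge(f,a)
round 2: derive span(b,h) via R3 from span(b,f), edge(f,h)
round 2: derive span(f,b) via R3 from span(f,a), edge(a,b)
round 2: derive span(f,i) via R3 from span(f,h), edge(h,i)
round 2: derive span(h,b) via R3 from span(h,a), edge(a,b)
round 2: derive span(j,a) via R3 from span(j,h), edge(h,a)
round 2: derive span(j,f) via R3 from span(j,b), edge(b,f)
round 2: derive span(a,j) via R4 from edge(a,a), cover(a,j)
round 2: derive span(b,b) via R4 from edge(b,i), cover(i,b)
round 2: derive span(b,j) via R4 from edge(b,i), cover(i,j)
round 2: derive span(f,j) via R4 from edge(f,a), cover(a,j)
round 2: derive span(h,f) via R4 from edge(h,a), cover(a,f)
round 2: derive span(h,j) via R4 from edge(h,a), cover(a,j)
round 2: derive span(j,j) via R4 from edge(j,i), cover(i,j)
round 3: derive cover(b,a) via R1 from cover(b,f), edge(f,a)
round 3: derive cover(b,h) via R1 from cover(b,f), edge(f,h)
round 3: derive cover(h,b) via R1 from cover(h,a), edge(a,b)
round 3: derive span(a,h) via R3 from span(a,f), edge(f,h)
round 3: derive span(h,h) via R3 from span(h,f), edge(f,h)
round 4: derive cover(h,f) via R1 from cover(h,b), edge(b,f)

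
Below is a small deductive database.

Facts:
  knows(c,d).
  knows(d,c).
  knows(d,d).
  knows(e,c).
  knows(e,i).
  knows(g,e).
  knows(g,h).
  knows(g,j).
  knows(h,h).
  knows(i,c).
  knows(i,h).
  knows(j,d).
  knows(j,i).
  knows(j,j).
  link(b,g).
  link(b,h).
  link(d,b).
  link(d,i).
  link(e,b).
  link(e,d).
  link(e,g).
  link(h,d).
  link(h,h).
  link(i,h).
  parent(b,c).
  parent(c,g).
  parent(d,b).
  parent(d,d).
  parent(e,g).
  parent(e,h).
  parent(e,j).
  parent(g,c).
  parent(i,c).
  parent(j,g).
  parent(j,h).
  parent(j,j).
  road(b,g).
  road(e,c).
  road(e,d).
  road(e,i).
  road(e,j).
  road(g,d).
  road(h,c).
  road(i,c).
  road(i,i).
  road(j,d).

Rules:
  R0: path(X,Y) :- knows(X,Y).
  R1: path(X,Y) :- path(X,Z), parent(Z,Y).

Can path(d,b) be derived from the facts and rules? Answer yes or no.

round 1: derive path(c,d) via R0 from knows(c,d)
round 1: derive path(d,c) via R0 from knows(d,c)
round 1: derive path(d,d) via R0 from knows(d,d)
round 1: derive path(e,c) via R0 from knows(e,c)
round 1: derive path(e,i) via R0 from knows(e,i)
round 1: derive path(g,e) via R0 from knows(g,e)
round 1: derive path(g,h) via R0 from knows(g,h)
round 1: derive path(g,j) via R0 from knows(g,j)
round 1: derive path(h,h) via R0 from knows(h,h)
round 1: derive path(i,c) via R0 from knows(i,c)
round 1: derive path(i,h) via R0 from knows(i,h)
round 1: derive path(j,d) via R0 from knows(j,d)
round 1: derive path(j,i) via R0 from knows(j,i)
round 1: derive path(j,j) via R0 from knows(j,j)
round 2: derive path(c,b) via R1 from path(c,d), parent(d,b)
round 2: derive path(d,b) via R1 from path(d,d), parent(d,b)
round 2: derive path(d,g) via R1 from path(d,c), parent(c,g)
round 2: derive path(e,g) via R1 from path(e,c), parent(c,g)
round 2: derive path(g,g) via R1 from path(g,e), parent(e,g)
round 2: derive path(i,g) via R1 from path(i,c), parent(c,g)
round 2: derive path(j,b) via R1 from path(j,d), parent(d,b)
round 2: derive path(j,c) via R1 from path(j,i), parent(i,c)
round 2: derive path(j,g) via R1 from path(j,j), parent(j,g)
round 2: derive path(j,h) via R1 from path(j,j), parent(j,h)
round 3: derive path(c,c) via R1 from path(c,b), parent(b,c)
round 3: derive path(g,c) via R1 from path(g,g), parent(g,c)
round 4: derive path(c,g) via R1 from path(c,c), parent(c,g)

yes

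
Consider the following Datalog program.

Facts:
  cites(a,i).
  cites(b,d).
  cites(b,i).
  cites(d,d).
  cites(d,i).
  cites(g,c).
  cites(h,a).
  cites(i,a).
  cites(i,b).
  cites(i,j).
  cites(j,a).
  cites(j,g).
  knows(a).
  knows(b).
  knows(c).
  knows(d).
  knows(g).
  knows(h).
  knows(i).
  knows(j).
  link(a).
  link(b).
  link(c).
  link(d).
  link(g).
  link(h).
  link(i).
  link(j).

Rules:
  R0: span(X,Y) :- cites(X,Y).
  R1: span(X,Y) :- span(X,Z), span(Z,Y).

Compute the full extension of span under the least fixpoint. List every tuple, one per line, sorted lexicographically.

span(a,a)
span(a,b)
span(a,c)
span(a,d)
span(a,g)
span(a,i)
span(a,j)
span(b,a)
span(b,b)
span(b,c)
span(b,d)
span(b,g)
span(b,i)
span(b,j)
span(d,a)
span(d,b)
span(d,c)
span(d,d)
span(d,g)
span(d,i)
span(d,j)
span(g,c)
span(h,a)
span(h,b)
span(h,c)
span(h,d)
span(h,g)
span(h,i)
span(h,j)
span(i,a)
span(i,b)
span(i,c)
span(i,d)
span(i,g)
span(i,i)
span(i,j)
span(j,a)
span(j,b)
span(j,c)
span(j,d)
span(j,g)
span(j,i)
span(j,j)

round 1: derive span(a,i) via R0 from cites(a,i)
round 1: derive span(b,d) via R0 from cites(b,d)
round 1: derive span(b,i) via R0 from cites(b,i)
round 1: derive span(d,d) via R0 from cites(d,d)
round 1: derive span(d,i) via R0 from cites(d,i)
round 1: derive span(g,c) via R0 from cites(g,c)
round 1: derive span(h,a) via R0 from cites(h,a)
round 1: derive span(i,a) via R0 from cites(i,a)
round 1: derive span(i,b) via R0 from cites(i,b)
round 1: derive span(i,j) via R0 from cites(i,j)
round 1: derive span(j,a) via R0 from cites(j,a)
round 1: derive span(j,g) via R0 from cites(j,g)
round 2: derive span(a,a) via R1 from span(a,i), span(i,a)
round 2: derive span(a,b) via R1 from span(a,i), span(i,b)
round 2: derive span(a,j) via R1 from span(a,i), span(i,j)
round 2: derive span(b,a) via R1 from span(b,i), span(i,a)
round 2: derive span(b,b) via R1 from span(b,i), span(i,b)
round 2: derive span(b,j) via R1 from span(b,i), span(i,j)
round 2: derive span(d,a) via R1 from span(d,i), span(i,a)
round 2: derive span(d,b) via R1 from span(d,i), span(i,b)
round 2: derive span(d,j) via R1 from span(d,i), span(i,j)
round 2: derive span(h,i) via R1 from span(h,a), span(a,i)
round 2: derive span(i,d) via R1 from span(i,b), span(b,d)
round 2: derive span(i,g) via R1 from span(i,j), span(j,g)
round 2: derive span(i,i) via R1 from span(i,a), span(a,i)
round 2: derive span(j,c) via R1 from span(j,g), span(g,c)
round 2: derive span(j,i) via R1 from span(j,a), span(a,i)
round 3: derive span(a,c) via R1 from span(a,j), span(j,c)
round 3: derive span(a,d) via R1 from span(a,b), span(b,d)
round 3: derive span(a,g) via R1 from span(a,i), span(i,g)
round 3: derive span(b,c) via R1 from span(b,j), span(j,c)
round 3: derive span(b,g) via R1 from span(b,i), span(i,g)
round 3: derive span(d,c) via R1 from span(d,j), span(j,c)
round 3: derive span(d,g) via R1 from span(d,i), span(i,g)
round 3: derive span(h,b) via R1 from span(h,a), span(a,b)
round 3: derive span(h,d) via R1 from span(h,i), span(i,d)
round 3: derive span(h,g) via R1 from span(h,i), span(i,g)
round 3: derive span(h,j) via R1 from span(h,a), span(a,j)
round 3: derive span(i,c) via R1 from span(i,g), span(g,c)
round 3: derive span(j,b) via R1 from span(j,a), span(a,b)
round 3: derive span(j,d) via R1 from span(j,i), span(i,d)
round 3: derive span(j,j) via R1 from span(j,a), span(a,j)
round 4: derive span(h,c) via R1 from span(h,a), span(a,c)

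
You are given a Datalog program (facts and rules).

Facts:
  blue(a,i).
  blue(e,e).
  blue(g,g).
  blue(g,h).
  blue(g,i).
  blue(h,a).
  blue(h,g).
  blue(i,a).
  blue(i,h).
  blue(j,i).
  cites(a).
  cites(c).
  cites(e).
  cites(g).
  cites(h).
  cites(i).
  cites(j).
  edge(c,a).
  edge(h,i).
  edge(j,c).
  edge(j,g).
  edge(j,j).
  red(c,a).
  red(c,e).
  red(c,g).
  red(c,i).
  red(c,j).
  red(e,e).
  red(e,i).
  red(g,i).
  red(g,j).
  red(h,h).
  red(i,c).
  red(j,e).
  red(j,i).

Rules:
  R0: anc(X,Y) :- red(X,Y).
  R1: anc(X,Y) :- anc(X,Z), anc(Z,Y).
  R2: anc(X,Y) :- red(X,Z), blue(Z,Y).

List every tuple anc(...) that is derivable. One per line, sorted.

round 1: derive anc(c,a) via R0 from red(c,a)
round 1: derive anc(c,e) via R0 from red(c,e)
round 1: derive anc(c,g) via R0 from red(c,g)
round 1: derive anc(c,i) via R0 from red(c,i)
round 1: derive anc(c,j) via R0 from red(c,j)
round 1: derive anc(e,e) via R0 from red(e,e)
round 1: derive anc(e,i) via R0 from red(e,i)
round 1: derive anc(g,i) via R0 from red(g,i)
round 1: derive anc(g,j) via R0 from red(g,j)
round 1: derive anc(h,h) via R0 from red(h,h)
round 1: derive anc(i,c) via R0 from red(i,c)
round 1: derive anc(j,e) via R0 from red(j,e)
round 1: derive anc(j,i) via R0 from red(j,i)
round 1: derive anc(c,h) via R2 from red(c,g), blue(g,h)
round 1: derive anc(e,a) via R2 from red(e,i), blue(i,a)
round 1: derive anc(e,h) via R2 from red(e,i), blue(i,h)
round 1: derive anc(g,a) via R2 from red(g,i), blue(i,a)
round 1: derive anc(g,h) via R2 from red(g,i), blue(i,h)
round 1: derive anc(h,a) via R2 from red(h,h), blue(h,a)
round 1: derive anc(h,g) via R2 from red(h,h), blue(h,g)
round 1: derive anc(j,a) via R2 from red(j,i), blue(i,a)
round 1: derive anc(j,h) via R2 from red(j,i), blue(i,h)
round 2: derive anc(c,c) via R1 from anc(c,i), anc(i,c)
round 2: derive anc(e,c) via R1 from anc(e,i), anc(i,c)
round 2: derive anc(e,g) via R1 from anc(e,h), anc(h,g)
round 2: derive anc(g,c) via R1 from anc(g,i), anc(i,c)
round 2: derive anc(g,e) via R1 from anc(g,j), anc(j,e)
round 2: derive anc(g,g) via R1 from anc(g,h), anc(h,g)
round 2: derive anc(h,i) via R1 from anc(h,g), anc(g,i)
round 2: derive anc(h,j) via R1 from anc(h,g), anc(g,j)
round 2: derive anc(i,a) via R1 from anc(i,c), anc(c,a)
round 2: derive anc(i,e) via R1 from anc(i,c), anc(c,e)
round 2: derive anc(i,g) via R1 from anc(i,c), anc(c,g)
round 2: derive anc(i,h) via R1 from anc(i,c), anc(c,h)
round 2: derive anc(i,i) via R1 from anc(i,c), anc(c,i)
round 2: derive anc(i,j) via R1 from anc(i,c), anc(c,j)
round 2: derive anc(j,c) via R1 from anc(j,i), anc(i,c)
round 2: derive anc(j,g) via R1 from anc(j,h), anc(h,g)
round 3: derive anc(e,j) via R1 from anc(e,c), anc(c,j)
round 3: derive anc(h,c) via R1 from anc(h,g), anc(g,c)
round 3: derive anc(h,e) via R1 from anc(h,g), anc(g,e)
round 3: derive anc(j,j) via R1 from anc(j,c), anc(c,j)

anc(c,a)
anc(c,c)
anc(c,e)
anc(c,g)
anc(c,h)
anc(c,i)
anc(c,j)
anc(e,a)
anc(e,c)
anc(e,e)
anc(e,g)
anc(e,h)
anc(e,i)
anc(e,j)
anc(g,a)
anc(g,c)
anc(g,e)
anc(g,g)
anc(g,h)
anc(g,i)
anc(g,j)
anc(h,a)
anc(h,c)
anc(h,e)
anc(h,g)
anc(h,h)
anc(h,i)
anc(h,j)
anc(i,a)
anc(i,c)
anc(i,e)
anc(i,g)
anc(i,h)
anc(i,i)
anc(i,j)
anc(j,a)
anc(j,c)
anc(j,e)
anc(j,g)
anc(j,h)
anc(j,i)
anc(j,j)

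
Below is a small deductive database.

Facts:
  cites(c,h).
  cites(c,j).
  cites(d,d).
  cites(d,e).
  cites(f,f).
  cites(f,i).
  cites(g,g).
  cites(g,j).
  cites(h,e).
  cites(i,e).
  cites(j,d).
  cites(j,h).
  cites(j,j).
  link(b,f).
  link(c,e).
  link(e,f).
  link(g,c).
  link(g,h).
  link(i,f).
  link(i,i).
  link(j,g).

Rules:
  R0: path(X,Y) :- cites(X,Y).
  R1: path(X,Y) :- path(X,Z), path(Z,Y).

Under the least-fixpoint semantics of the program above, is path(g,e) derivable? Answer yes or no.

round 1: derive path(c,h) via R0 from cites(c,h)
round 1: derive path(c,j) via R0 from cites(c,j)
round 1: derive path(d,d) via R0 from cites(d,d)
round 1: derive path(d,e) via R0 from cites(d,e)
round 1: derive path(f,f) via R0 from cites(f,f)
round 1: derive path(f,i) via R0 from cites(f,i)
round 1: derive path(g,g) via R0 from cites(g,g)
round 1: derive path(g,j) via R0 from cites(g,j)
round 1: derive path(h,e) via R0 from cites(h,e)
round 1: derive path(i,e) via R0 from cites(i,e)
round 1: derive path(j,d) via R0 from cites(j,d)
round 1: derive path(j,h) via R0 from cites(j,h)
round 1: derive path(j,j) via R0 from cites(j,j)
round 2: derive path(c,d) via R1 from path(c,j), path(j,d)
round 2: derive path(c,e) via R1 from path(c,h), path(h,e)
round 2: derive path(f,e) via R1 from path(f,i), path(i,e)
round 2: derive path(g,d) via R1 from path(g,j), path(j,d)
round 2: derive path(g,h) via R1 from path(g,j), path(j,h)
round 2: derive path(j,e) via R1 from path(j,d), path(d,e)
round 3: derive path(g,e) via R1 from path(g,d), path(d,e)

yes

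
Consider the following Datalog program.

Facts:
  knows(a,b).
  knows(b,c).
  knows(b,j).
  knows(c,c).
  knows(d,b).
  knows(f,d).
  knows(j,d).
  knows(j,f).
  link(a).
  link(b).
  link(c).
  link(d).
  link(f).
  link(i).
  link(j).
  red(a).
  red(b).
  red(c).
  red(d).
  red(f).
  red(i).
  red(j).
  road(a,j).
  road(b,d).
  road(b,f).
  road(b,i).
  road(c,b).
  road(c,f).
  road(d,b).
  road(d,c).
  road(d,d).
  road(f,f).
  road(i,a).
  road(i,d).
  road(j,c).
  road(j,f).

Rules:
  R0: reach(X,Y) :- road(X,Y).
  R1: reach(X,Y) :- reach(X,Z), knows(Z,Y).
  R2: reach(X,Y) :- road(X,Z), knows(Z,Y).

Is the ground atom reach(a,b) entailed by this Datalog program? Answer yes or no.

yes

round 1: derive reach(a,j) via R0 from road(a,j)
round 1: derive reach(b,d) via R0 from road(b,d)
round 1: derive reach(b,f) via R0 from road(b,f)
round 1: derive reach(b,i) via R0 from road(b,i)
round 1: derive reach(c,b) via R0 from road(c,b)
round 1: derive reach(c,f) via R0 from road(c,f)
round 1: derive reach(d,b) via R0 from road(d,b)
round 1: derive reach(d,c) via R0 from road(d,c)
round 1: derive reach(d,d) via R0 from road(d,d)
round 1: derive reach(f,f) via R0 from road(f,f)
round 1: derive reach(i,a) via R0 from road(i,a)
round 1: derive reach(i,d) via R0 from road(i,d)
round 1: derive reach(j,c) via R0 from road(j,c)
round 1: derive reach(j,f) via R0 from road(j,f)
round 1: derive reach(a,d) via R2 from road(a,j), knows(j,d)
round 1: derive reach(a,f) via R2 from road(a,j), knows(j,f)
round 1: derive reach(b,b) via R2 from road(b,d), knows(d,b)
round 1: derive reach(c,c) via R2 from road(c,b), knows(b,c)
round 1: derive reach(c,d) via R2 from road(c,f), knows(f,d)
round 1: derive reach(c,j) via R2 from road(c,b), knows(b,j)
round 1: derive reach(d,j) via R2 from road(d,b), knows(b,j)
round 1: derive reach(f,d) via R2 from road(f,f), knows(f,d)
round 1: derive reach(i,b) via R2 from road(i,a), knows(a,b)
round 1: derive reach(j,d) via R2 from road(j,f), knows(f,d)
round 2: derive reach(a,b) via R1 from reach(a,d), knows(d,b)
round 2: derive reach(b,c) via R1 from reach(b,b), knows(b,c)
round 2: derive reach(b,j) via R1 from reach(b,b), knows(b,j)
round 2: derive reach(d,f) via R1 from reach(d,j), knows(j,f)
round 2: derive reach(f,b) via R1 from reach(f,d), knows(d,b)
round 2: derive reach(i,c) via R1 from reach(i,b), knows(b,c)
round 2: derive reach(i,j) via R1 from reach(i,b), knows(b,j)
round 2: derive reach(j,b) via R1 from reach(j,d), knows(d,b)
round 3: derive reach(a,c) via R1 from reach(a,b), knows(b,c)
round 3: derive reach(f,c) via R1 from reach(f,b), knows(b,c)
round 3: derive reach(f,j) via R1 from reach(f,b), knows(b,j)
round 3: derive reach(i,f) via R1 from reach(i,j), knows(j,f)
round 3: derive reach(j,j) via R1 from reach(j,b), knows(b,j)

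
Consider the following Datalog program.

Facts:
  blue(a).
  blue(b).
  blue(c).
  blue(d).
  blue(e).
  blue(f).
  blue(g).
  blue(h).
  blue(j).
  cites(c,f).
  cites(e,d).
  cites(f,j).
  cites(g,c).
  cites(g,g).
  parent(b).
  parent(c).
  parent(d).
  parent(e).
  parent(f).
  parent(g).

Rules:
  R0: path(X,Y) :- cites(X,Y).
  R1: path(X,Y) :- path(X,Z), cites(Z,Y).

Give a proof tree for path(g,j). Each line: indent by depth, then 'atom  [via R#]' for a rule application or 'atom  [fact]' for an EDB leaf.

path(g,j)  [via R1]
  path(g,f)  [via R1]
    path(g,c)  [via R0]
      cites(g,c)  [fact]
    cites(c,f)  [fact]
  cites(f,j)  [fact]

round 1: derive path(c,f) via R0 from cites(c,f)
round 1: derive path(e,d) via R0 from cites(e,d)
round 1: derive path(f,j) via R0 from cites(f,j)
round 1: derive path(g,c) via R0 from cites(g,c)
round 1: derive path(g,g) via R0 from cites(g,g)
round 2: derive path(c,j) via R1 from path(c,f), cites(f,j)
round 2: derive path(g,f) via R1 from path(g,c), cites(c,f)
round 3: derive path(g,j) via R1 from path(g,f), cites(f,j)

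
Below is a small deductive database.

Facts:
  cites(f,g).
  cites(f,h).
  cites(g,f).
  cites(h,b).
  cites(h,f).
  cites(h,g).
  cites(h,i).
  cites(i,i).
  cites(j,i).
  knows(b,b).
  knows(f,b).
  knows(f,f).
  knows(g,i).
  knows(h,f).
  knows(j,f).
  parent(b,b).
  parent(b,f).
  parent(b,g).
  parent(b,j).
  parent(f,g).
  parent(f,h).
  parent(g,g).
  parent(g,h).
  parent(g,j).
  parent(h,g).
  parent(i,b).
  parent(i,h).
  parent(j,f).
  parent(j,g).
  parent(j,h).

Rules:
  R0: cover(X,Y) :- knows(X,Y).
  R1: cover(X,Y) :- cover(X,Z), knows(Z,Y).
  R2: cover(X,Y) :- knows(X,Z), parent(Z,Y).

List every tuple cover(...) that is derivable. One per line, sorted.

cover(b,b)
cover(b,f)
cover(b,g)
cover(b,i)
cover(b,j)
cover(f,b)
cover(f,f)
cover(f,g)
cover(f,h)
cover(f,i)
cover(f,j)
cover(g,b)
cover(g,f)
cover(g,h)
cover(g,i)
cover(h,b)
cover(h,f)
cover(h,g)
cover(h,h)
cover(h,i)
cover(j,b)
cover(j,f)
cover(j,g)
cover(j,h)
cover(j,i)

round 1: derive cover(b,b) via R0 from knows(b,b)
round 1: derive cover(f,b) via R0 from knows(f,b)
round 1: derive cover(f,f) via R0 from knows(f,f)
round 1: derive cover(g,i) via R0 from knows(g,i)
round 1: derive cover(h,f) via R0 from knows(h,f)
round 1: derive cover(j,f) via R0 from knows(j,f)
round 1: derive cover(b,f) via R2 from knows(b,b), parent(b,f)
round 1: derive cover(b,g) via R2 from knows(b,b), parent(b,g)
round 1: derive cover(b,j) via R2 from knows(b,b), parent(b,j)
round 1: derive cover(f,g) via R2 from knows(f,b), parent(b,g)
round 1: derive cover(f,h) via R2 from knows(f,f), parent(f,h)
round 1: derive cover(f,j) via R2 from knows(f,b), parent(b,j)
round 1: derive cover(g,b) via R2 from knows(g,i), parent(i,b)
round 1: derive cover(g,h) via R2 from knows(g,i), parent(i,h)
round 1: derive cover(h,g) via R2 from knows(h,f), parent(f,g)
round 1: derive cover(h,h) via R2 from knows(h,f), parent(f,h)
round 1: derive cover(j,g) via R2 from knows(j,f), parent(f,g)
round 1: derive cover(j,h) via R2 from knows(j,f), parent(f,h)
round 2: derive cover(b,i) via R1 from cover(b,g), knows(g,i)
round 2: derive cover(f,i) via R1 from cover(f,g), knows(g,i)
round 2: derive cover(g,f) via R1 from cover(g,h), knows(h,f)
round 2: derive cover(h,b) via R1 from cover(h,f), knows(f,b)
round 2: derive cover(h,i) via R1 from cover(h,g), knows(g,i)
round 2: derive cover(j,b) via R1 from cover(j,f), knows(f,b)
round 2: derive cover(j,i) via R1 from cover(j,g), knows(g,i)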